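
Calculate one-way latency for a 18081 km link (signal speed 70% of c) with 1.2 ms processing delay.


Speed = 0.7 * 3e5 km/s = 210000 km/s
Propagation delay = 18081 / 210000 = 0.0861 s = 86.1 ms
Processing delay = 1.2 ms
Total one-way latency = 87.3 ms


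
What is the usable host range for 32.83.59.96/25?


Network: 32.83.59.0
Broadcast: 32.83.59.127
First usable = network + 1
Last usable = broadcast - 1
Range: 32.83.59.1 to 32.83.59.126


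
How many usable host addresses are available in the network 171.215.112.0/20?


Host bits = 32 - 20 = 12
Total addresses = 2^12 = 4096
Usable = total - 2 (network and broadcast)
Usable hosts: 4094


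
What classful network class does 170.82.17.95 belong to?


First octet: 170
Binary: 10101010
10xxxxxx -> Class B (128-191)
Class B, default mask 255.255.0.0 (/16)


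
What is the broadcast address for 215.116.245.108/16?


Network: 215.116.0.0/16
Host bits = 16
Set all host bits to 1:
Broadcast: 215.116.255.255


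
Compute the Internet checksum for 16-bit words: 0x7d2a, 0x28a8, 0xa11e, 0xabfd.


Sum all words (with carry folding):
+ 0x7d2a = 0x7d2a
+ 0x28a8 = 0xa5d2
+ 0xa11e = 0x46f1
+ 0xabfd = 0xf2ee
One's complement: ~0xf2ee
Checksum = 0x0d11


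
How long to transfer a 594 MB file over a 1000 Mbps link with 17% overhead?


Effective throughput = 1000 * (1 - 17/100) = 830 Mbps
File size in Mb = 594 * 8 = 4752 Mb
Time = 4752 / 830
Time = 5.7253 seconds


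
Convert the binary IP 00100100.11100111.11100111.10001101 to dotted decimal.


00100100 = 36
11100111 = 231
11100111 = 231
10001101 = 141
IP: 36.231.231.141


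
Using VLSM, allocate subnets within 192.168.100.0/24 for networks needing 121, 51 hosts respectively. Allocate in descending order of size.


121 hosts -> /25 (126 usable): 192.168.100.0/25
51 hosts -> /26 (62 usable): 192.168.100.128/26
Allocation: 192.168.100.0/25 (121 hosts, 126 usable); 192.168.100.128/26 (51 hosts, 62 usable)


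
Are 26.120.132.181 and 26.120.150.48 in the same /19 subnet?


Mask: 255.255.224.0
26.120.132.181 AND mask = 26.120.128.0
26.120.150.48 AND mask = 26.120.128.0
Yes, same subnet (26.120.128.0)


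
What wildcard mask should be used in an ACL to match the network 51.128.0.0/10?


Subnet mask: 255.192.0.0
Wildcard = 255.255.255.255 - subnet mask
255 - 255 = 0
255 - 192 = 63
255 - 0 = 255
255 - 0 = 255
Wildcard: 0.63.255.255


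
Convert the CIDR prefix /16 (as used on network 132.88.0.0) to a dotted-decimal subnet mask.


/16 means 16 network bits, 16 host bits
Binary: 11111111111111110000000000000000
Mask: 255.255.0.0


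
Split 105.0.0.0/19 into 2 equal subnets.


New prefix = 19 + 1 = 20
Each subnet has 4096 addresses
  105.0.0.0/20
  105.0.16.0/20
Subnets: 105.0.0.0/20, 105.0.16.0/20


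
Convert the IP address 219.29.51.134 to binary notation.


219 = 11011011
29 = 00011101
51 = 00110011
134 = 10000110
Binary: 11011011.00011101.00110011.10000110


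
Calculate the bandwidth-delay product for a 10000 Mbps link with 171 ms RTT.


BDP = bandwidth * RTT
= 10000 Mbps * 171 ms
= 10000 * 1e6 * 171 / 1000 bits
= 1710000000 bits
= 213750000 bytes
= 208740.2344 KB
BDP = 1710000000 bits (213750000 bytes)


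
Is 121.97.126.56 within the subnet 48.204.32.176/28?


Subnet network: 48.204.32.176
Test IP AND mask: 121.97.126.48
No, 121.97.126.56 is not in 48.204.32.176/28


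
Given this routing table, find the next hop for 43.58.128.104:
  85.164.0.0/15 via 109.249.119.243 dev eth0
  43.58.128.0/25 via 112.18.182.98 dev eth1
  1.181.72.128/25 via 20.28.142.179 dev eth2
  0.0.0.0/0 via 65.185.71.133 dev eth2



Longest prefix match for 43.58.128.104:
  /15 85.164.0.0: no
  /25 43.58.128.0: MATCH
  /25 1.181.72.128: no
  /0 0.0.0.0: MATCH
Selected: next-hop 112.18.182.98 via eth1 (matched /25)


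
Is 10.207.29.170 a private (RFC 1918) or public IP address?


RFC 1918 private ranges:
  10.0.0.0/8 (10.0.0.0 - 10.255.255.255)
  172.16.0.0/12 (172.16.0.0 - 172.31.255.255)
  192.168.0.0/16 (192.168.0.0 - 192.168.255.255)
Private (in 10.0.0.0/8)


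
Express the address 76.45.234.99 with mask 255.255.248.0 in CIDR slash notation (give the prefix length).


Binary: 11111111.11111111.11111000.00000000
Count leading 1s
Prefix: /21


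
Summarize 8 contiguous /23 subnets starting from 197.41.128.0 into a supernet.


Original prefix: /23
Number of subnets: 8 = 2^3
New prefix = 23 - 3 = 20
Supernet: 197.41.128.0/20


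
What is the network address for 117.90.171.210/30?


IP:   01110101.01011010.10101011.11010010
Mask: 11111111.11111111.11111111.11111100
AND operation:
Net:  01110101.01011010.10101011.11010000
Network: 117.90.171.208/30


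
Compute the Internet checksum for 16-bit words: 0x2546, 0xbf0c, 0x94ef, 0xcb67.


Sum all words (with carry folding):
+ 0x2546 = 0x2546
+ 0xbf0c = 0xe452
+ 0x94ef = 0x7942
+ 0xcb67 = 0x44aa
One's complement: ~0x44aa
Checksum = 0xbb55


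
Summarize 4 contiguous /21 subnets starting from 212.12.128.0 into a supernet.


Original prefix: /21
Number of subnets: 4 = 2^2
New prefix = 21 - 2 = 19
Supernet: 212.12.128.0/19


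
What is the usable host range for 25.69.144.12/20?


Network: 25.69.144.0
Broadcast: 25.69.159.255
First usable = network + 1
Last usable = broadcast - 1
Range: 25.69.144.1 to 25.69.159.254


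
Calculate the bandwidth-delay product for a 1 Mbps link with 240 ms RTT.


BDP = bandwidth * RTT
= 1 Mbps * 240 ms
= 1 * 1e6 * 240 / 1000 bits
= 240000 bits
= 30000 bytes
= 29.2969 KB
BDP = 240000 bits (30000 bytes)


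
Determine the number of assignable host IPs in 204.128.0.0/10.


Host bits = 32 - 10 = 22
Total addresses = 2^22 = 4194304
Usable = total - 2 (network and broadcast)
Usable hosts: 4194302


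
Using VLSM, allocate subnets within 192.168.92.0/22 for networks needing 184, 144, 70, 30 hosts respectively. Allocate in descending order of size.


184 hosts -> /24 (254 usable): 192.168.92.0/24
144 hosts -> /24 (254 usable): 192.168.93.0/24
70 hosts -> /25 (126 usable): 192.168.94.0/25
30 hosts -> /27 (30 usable): 192.168.94.128/27
Allocation: 192.168.92.0/24 (184 hosts, 254 usable); 192.168.93.0/24 (144 hosts, 254 usable); 192.168.94.0/25 (70 hosts, 126 usable); 192.168.94.128/27 (30 hosts, 30 usable)


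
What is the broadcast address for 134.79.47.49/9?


Network: 134.0.0.0/9
Host bits = 23
Set all host bits to 1:
Broadcast: 134.127.255.255


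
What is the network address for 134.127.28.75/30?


IP:   10000110.01111111.00011100.01001011
Mask: 11111111.11111111.11111111.11111100
AND operation:
Net:  10000110.01111111.00011100.01001000
Network: 134.127.28.72/30


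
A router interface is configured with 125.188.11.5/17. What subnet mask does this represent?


/17 means 17 network bits, 15 host bits
Binary: 11111111111111111000000000000000
Mask: 255.255.128.0


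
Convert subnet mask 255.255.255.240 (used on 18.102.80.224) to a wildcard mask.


Subnet mask: 255.255.255.240
Wildcard = 255.255.255.255 - subnet mask
255 - 255 = 0
255 - 255 = 0
255 - 255 = 0
255 - 240 = 15
Wildcard: 0.0.0.15


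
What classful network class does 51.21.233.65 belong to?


First octet: 51
Binary: 00110011
0xxxxxxx -> Class A (1-126)
Class A, default mask 255.0.0.0 (/8)


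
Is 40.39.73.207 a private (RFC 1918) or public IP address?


RFC 1918 private ranges:
  10.0.0.0/8 (10.0.0.0 - 10.255.255.255)
  172.16.0.0/12 (172.16.0.0 - 172.31.255.255)
  192.168.0.0/16 (192.168.0.0 - 192.168.255.255)
Public (not in any RFC 1918 range)


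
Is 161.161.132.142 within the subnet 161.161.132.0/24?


Subnet network: 161.161.132.0
Test IP AND mask: 161.161.132.0
Yes, 161.161.132.142 is in 161.161.132.0/24


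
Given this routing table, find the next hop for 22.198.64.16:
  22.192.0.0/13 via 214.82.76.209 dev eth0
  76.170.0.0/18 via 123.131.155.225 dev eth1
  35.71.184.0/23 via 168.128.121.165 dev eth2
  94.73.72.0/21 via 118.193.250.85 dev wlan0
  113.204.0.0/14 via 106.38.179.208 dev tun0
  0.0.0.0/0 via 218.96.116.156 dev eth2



Longest prefix match for 22.198.64.16:
  /13 22.192.0.0: MATCH
  /18 76.170.0.0: no
  /23 35.71.184.0: no
  /21 94.73.72.0: no
  /14 113.204.0.0: no
  /0 0.0.0.0: MATCH
Selected: next-hop 214.82.76.209 via eth0 (matched /13)


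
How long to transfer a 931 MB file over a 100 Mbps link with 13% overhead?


Effective throughput = 100 * (1 - 13/100) = 87 Mbps
File size in Mb = 931 * 8 = 7448 Mb
Time = 7448 / 87
Time = 85.6092 seconds


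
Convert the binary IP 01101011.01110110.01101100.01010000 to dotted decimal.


01101011 = 107
01110110 = 118
01101100 = 108
01010000 = 80
IP: 107.118.108.80


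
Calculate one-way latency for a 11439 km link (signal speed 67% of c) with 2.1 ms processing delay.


Speed = 0.67 * 3e5 km/s = 201000 km/s
Propagation delay = 11439 / 201000 = 0.0569 s = 56.9104 ms
Processing delay = 2.1 ms
Total one-way latency = 59.0104 ms


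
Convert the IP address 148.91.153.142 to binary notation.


148 = 10010100
91 = 01011011
153 = 10011001
142 = 10001110
Binary: 10010100.01011011.10011001.10001110


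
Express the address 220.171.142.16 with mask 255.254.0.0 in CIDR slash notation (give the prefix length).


Binary: 11111111.11111110.00000000.00000000
Count leading 1s
Prefix: /15


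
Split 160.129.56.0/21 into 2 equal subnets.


New prefix = 21 + 1 = 22
Each subnet has 1024 addresses
  160.129.56.0/22
  160.129.60.0/22
Subnets: 160.129.56.0/22, 160.129.60.0/22


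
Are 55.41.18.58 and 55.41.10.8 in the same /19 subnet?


Mask: 255.255.224.0
55.41.18.58 AND mask = 55.41.0.0
55.41.10.8 AND mask = 55.41.0.0
Yes, same subnet (55.41.0.0)


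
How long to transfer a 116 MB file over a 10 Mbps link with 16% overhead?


Effective throughput = 10 * (1 - 16/100) = 8.4 Mbps
File size in Mb = 116 * 8 = 928 Mb
Time = 928 / 8.4
Time = 110.4762 seconds


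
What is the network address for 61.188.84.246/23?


IP:   00111101.10111100.01010100.11110110
Mask: 11111111.11111111.11111110.00000000
AND operation:
Net:  00111101.10111100.01010100.00000000
Network: 61.188.84.0/23


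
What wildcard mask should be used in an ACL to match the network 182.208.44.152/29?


Subnet mask: 255.255.255.248
Wildcard = 255.255.255.255 - subnet mask
255 - 255 = 0
255 - 255 = 0
255 - 255 = 0
255 - 248 = 7
Wildcard: 0.0.0.7


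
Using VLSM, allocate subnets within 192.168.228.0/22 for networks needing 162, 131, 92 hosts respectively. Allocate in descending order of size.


162 hosts -> /24 (254 usable): 192.168.228.0/24
131 hosts -> /24 (254 usable): 192.168.229.0/24
92 hosts -> /25 (126 usable): 192.168.230.0/25
Allocation: 192.168.228.0/24 (162 hosts, 254 usable); 192.168.229.0/24 (131 hosts, 254 usable); 192.168.230.0/25 (92 hosts, 126 usable)


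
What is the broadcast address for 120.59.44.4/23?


Network: 120.59.44.0/23
Host bits = 9
Set all host bits to 1:
Broadcast: 120.59.45.255


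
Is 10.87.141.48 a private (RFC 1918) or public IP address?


RFC 1918 private ranges:
  10.0.0.0/8 (10.0.0.0 - 10.255.255.255)
  172.16.0.0/12 (172.16.0.0 - 172.31.255.255)
  192.168.0.0/16 (192.168.0.0 - 192.168.255.255)
Private (in 10.0.0.0/8)


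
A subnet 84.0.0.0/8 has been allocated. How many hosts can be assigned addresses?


Host bits = 32 - 8 = 24
Total addresses = 2^24 = 16777216
Usable = total - 2 (network and broadcast)
Usable hosts: 16777214


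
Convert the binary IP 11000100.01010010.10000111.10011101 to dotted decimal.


11000100 = 196
01010010 = 82
10000111 = 135
10011101 = 157
IP: 196.82.135.157


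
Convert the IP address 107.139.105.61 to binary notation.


107 = 01101011
139 = 10001011
105 = 01101001
61 = 00111101
Binary: 01101011.10001011.01101001.00111101


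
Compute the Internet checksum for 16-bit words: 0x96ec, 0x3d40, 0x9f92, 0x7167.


Sum all words (with carry folding):
+ 0x96ec = 0x96ec
+ 0x3d40 = 0xd42c
+ 0x9f92 = 0x73bf
+ 0x7167 = 0xe526
One's complement: ~0xe526
Checksum = 0x1ad9


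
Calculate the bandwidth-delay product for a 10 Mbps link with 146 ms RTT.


BDP = bandwidth * RTT
= 10 Mbps * 146 ms
= 10 * 1e6 * 146 / 1000 bits
= 1460000 bits
= 182500 bytes
= 178.2227 KB
BDP = 1460000 bits (182500 bytes)


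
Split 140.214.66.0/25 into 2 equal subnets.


New prefix = 25 + 1 = 26
Each subnet has 64 addresses
  140.214.66.0/26
  140.214.66.64/26
Subnets: 140.214.66.0/26, 140.214.66.64/26


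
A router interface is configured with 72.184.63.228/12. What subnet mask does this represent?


/12 means 12 network bits, 20 host bits
Binary: 11111111111100000000000000000000
Mask: 255.240.0.0


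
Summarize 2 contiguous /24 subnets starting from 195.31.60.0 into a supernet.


Original prefix: /24
Number of subnets: 2 = 2^1
New prefix = 24 - 1 = 23
Supernet: 195.31.60.0/23


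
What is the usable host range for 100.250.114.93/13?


Network: 100.248.0.0
Broadcast: 100.255.255.255
First usable = network + 1
Last usable = broadcast - 1
Range: 100.248.0.1 to 100.255.255.254


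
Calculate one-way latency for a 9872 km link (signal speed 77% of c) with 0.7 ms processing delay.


Speed = 0.77 * 3e5 km/s = 231000 km/s
Propagation delay = 9872 / 231000 = 0.0427 s = 42.7359 ms
Processing delay = 0.7 ms
Total one-way latency = 43.4359 ms


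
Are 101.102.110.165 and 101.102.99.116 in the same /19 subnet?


Mask: 255.255.224.0
101.102.110.165 AND mask = 101.102.96.0
101.102.99.116 AND mask = 101.102.96.0
Yes, same subnet (101.102.96.0)


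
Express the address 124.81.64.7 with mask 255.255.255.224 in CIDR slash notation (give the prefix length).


Binary: 11111111.11111111.11111111.11100000
Count leading 1s
Prefix: /27


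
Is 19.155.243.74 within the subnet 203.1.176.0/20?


Subnet network: 203.1.176.0
Test IP AND mask: 19.155.240.0
No, 19.155.243.74 is not in 203.1.176.0/20


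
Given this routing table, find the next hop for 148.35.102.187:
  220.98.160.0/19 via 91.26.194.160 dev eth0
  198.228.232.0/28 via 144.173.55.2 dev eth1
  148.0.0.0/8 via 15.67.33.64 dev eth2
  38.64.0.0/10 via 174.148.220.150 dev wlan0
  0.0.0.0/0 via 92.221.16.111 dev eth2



Longest prefix match for 148.35.102.187:
  /19 220.98.160.0: no
  /28 198.228.232.0: no
  /8 148.0.0.0: MATCH
  /10 38.64.0.0: no
  /0 0.0.0.0: MATCH
Selected: next-hop 15.67.33.64 via eth2 (matched /8)


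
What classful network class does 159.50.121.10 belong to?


First octet: 159
Binary: 10011111
10xxxxxx -> Class B (128-191)
Class B, default mask 255.255.0.0 (/16)


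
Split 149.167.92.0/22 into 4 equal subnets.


New prefix = 22 + 2 = 24
Each subnet has 256 addresses
  149.167.92.0/24
  149.167.93.0/24
  149.167.94.0/24
  149.167.95.0/24
Subnets: 149.167.92.0/24, 149.167.93.0/24, 149.167.94.0/24, 149.167.95.0/24


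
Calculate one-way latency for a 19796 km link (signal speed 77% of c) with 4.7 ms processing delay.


Speed = 0.77 * 3e5 km/s = 231000 km/s
Propagation delay = 19796 / 231000 = 0.0857 s = 85.697 ms
Processing delay = 4.7 ms
Total one-way latency = 90.397 ms


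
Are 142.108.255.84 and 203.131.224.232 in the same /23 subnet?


Mask: 255.255.254.0
142.108.255.84 AND mask = 142.108.254.0
203.131.224.232 AND mask = 203.131.224.0
No, different subnets (142.108.254.0 vs 203.131.224.0)


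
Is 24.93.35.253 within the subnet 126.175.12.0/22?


Subnet network: 126.175.12.0
Test IP AND mask: 24.93.32.0
No, 24.93.35.253 is not in 126.175.12.0/22


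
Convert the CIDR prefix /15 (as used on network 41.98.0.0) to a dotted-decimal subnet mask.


/15 means 15 network bits, 17 host bits
Binary: 11111111111111100000000000000000
Mask: 255.254.0.0


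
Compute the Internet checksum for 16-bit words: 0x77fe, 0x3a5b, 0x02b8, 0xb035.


Sum all words (with carry folding):
+ 0x77fe = 0x77fe
+ 0x3a5b = 0xb259
+ 0x02b8 = 0xb511
+ 0xb035 = 0x6547
One's complement: ~0x6547
Checksum = 0x9ab8


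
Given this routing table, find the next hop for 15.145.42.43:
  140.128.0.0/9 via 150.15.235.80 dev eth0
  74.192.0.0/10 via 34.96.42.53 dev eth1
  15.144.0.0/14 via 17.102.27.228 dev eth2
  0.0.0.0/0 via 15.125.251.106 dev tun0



Longest prefix match for 15.145.42.43:
  /9 140.128.0.0: no
  /10 74.192.0.0: no
  /14 15.144.0.0: MATCH
  /0 0.0.0.0: MATCH
Selected: next-hop 17.102.27.228 via eth2 (matched /14)


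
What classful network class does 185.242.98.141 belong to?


First octet: 185
Binary: 10111001
10xxxxxx -> Class B (128-191)
Class B, default mask 255.255.0.0 (/16)


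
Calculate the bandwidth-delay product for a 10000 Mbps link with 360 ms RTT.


BDP = bandwidth * RTT
= 10000 Mbps * 360 ms
= 10000 * 1e6 * 360 / 1000 bits
= 3600000000 bits
= 450000000 bytes
= 439453.125 KB
BDP = 3600000000 bits (450000000 bytes)


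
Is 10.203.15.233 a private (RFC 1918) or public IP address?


RFC 1918 private ranges:
  10.0.0.0/8 (10.0.0.0 - 10.255.255.255)
  172.16.0.0/12 (172.16.0.0 - 172.31.255.255)
  192.168.0.0/16 (192.168.0.0 - 192.168.255.255)
Private (in 10.0.0.0/8)


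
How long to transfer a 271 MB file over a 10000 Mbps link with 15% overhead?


Effective throughput = 10000 * (1 - 15/100) = 8500 Mbps
File size in Mb = 271 * 8 = 2168 Mb
Time = 2168 / 8500
Time = 0.2551 seconds


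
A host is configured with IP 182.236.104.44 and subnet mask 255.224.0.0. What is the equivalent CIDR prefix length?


Binary: 11111111.11100000.00000000.00000000
Count leading 1s
Prefix: /11


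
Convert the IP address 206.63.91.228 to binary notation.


206 = 11001110
63 = 00111111
91 = 01011011
228 = 11100100
Binary: 11001110.00111111.01011011.11100100


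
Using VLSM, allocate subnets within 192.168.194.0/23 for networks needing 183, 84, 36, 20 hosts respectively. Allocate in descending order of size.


183 hosts -> /24 (254 usable): 192.168.194.0/24
84 hosts -> /25 (126 usable): 192.168.195.0/25
36 hosts -> /26 (62 usable): 192.168.195.128/26
20 hosts -> /27 (30 usable): 192.168.195.192/27
Allocation: 192.168.194.0/24 (183 hosts, 254 usable); 192.168.195.0/25 (84 hosts, 126 usable); 192.168.195.128/26 (36 hosts, 62 usable); 192.168.195.192/27 (20 hosts, 30 usable)


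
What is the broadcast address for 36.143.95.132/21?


Network: 36.143.88.0/21
Host bits = 11
Set all host bits to 1:
Broadcast: 36.143.95.255


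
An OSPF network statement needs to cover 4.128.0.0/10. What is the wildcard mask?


Subnet mask: 255.192.0.0
Wildcard = 255.255.255.255 - subnet mask
255 - 255 = 0
255 - 192 = 63
255 - 0 = 255
255 - 0 = 255
Wildcard: 0.63.255.255


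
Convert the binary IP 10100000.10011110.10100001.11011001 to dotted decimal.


10100000 = 160
10011110 = 158
10100001 = 161
11011001 = 217
IP: 160.158.161.217


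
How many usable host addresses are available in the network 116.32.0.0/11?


Host bits = 32 - 11 = 21
Total addresses = 2^21 = 2097152
Usable = total - 2 (network and broadcast)
Usable hosts: 2097150


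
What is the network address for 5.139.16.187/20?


IP:   00000101.10001011.00010000.10111011
Mask: 11111111.11111111.11110000.00000000
AND operation:
Net:  00000101.10001011.00010000.00000000
Network: 5.139.16.0/20


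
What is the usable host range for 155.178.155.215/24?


Network: 155.178.155.0
Broadcast: 155.178.155.255
First usable = network + 1
Last usable = broadcast - 1
Range: 155.178.155.1 to 155.178.155.254


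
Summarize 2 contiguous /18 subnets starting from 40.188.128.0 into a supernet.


Original prefix: /18
Number of subnets: 2 = 2^1
New prefix = 18 - 1 = 17
Supernet: 40.188.128.0/17


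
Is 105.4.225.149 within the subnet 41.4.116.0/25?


Subnet network: 41.4.116.0
Test IP AND mask: 105.4.225.128
No, 105.4.225.149 is not in 41.4.116.0/25


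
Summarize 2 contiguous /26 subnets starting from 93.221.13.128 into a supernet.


Original prefix: /26
Number of subnets: 2 = 2^1
New prefix = 26 - 1 = 25
Supernet: 93.221.13.128/25


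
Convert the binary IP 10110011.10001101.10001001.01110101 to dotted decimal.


10110011 = 179
10001101 = 141
10001001 = 137
01110101 = 117
IP: 179.141.137.117


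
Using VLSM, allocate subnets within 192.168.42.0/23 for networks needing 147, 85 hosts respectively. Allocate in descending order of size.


147 hosts -> /24 (254 usable): 192.168.42.0/24
85 hosts -> /25 (126 usable): 192.168.43.0/25
Allocation: 192.168.42.0/24 (147 hosts, 254 usable); 192.168.43.0/25 (85 hosts, 126 usable)


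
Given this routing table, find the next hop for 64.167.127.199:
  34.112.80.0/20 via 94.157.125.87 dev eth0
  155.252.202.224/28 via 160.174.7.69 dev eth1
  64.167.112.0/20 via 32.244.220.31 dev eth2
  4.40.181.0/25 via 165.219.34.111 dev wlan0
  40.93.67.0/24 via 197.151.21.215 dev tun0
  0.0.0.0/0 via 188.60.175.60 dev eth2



Longest prefix match for 64.167.127.199:
  /20 34.112.80.0: no
  /28 155.252.202.224: no
  /20 64.167.112.0: MATCH
  /25 4.40.181.0: no
  /24 40.93.67.0: no
  /0 0.0.0.0: MATCH
Selected: next-hop 32.244.220.31 via eth2 (matched /20)


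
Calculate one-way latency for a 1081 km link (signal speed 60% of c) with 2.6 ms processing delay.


Speed = 0.6 * 3e5 km/s = 180000 km/s
Propagation delay = 1081 / 180000 = 0.006 s = 6.0056 ms
Processing delay = 2.6 ms
Total one-way latency = 8.6056 ms


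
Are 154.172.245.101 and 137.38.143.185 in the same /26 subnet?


Mask: 255.255.255.192
154.172.245.101 AND mask = 154.172.245.64
137.38.143.185 AND mask = 137.38.143.128
No, different subnets (154.172.245.64 vs 137.38.143.128)


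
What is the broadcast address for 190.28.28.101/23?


Network: 190.28.28.0/23
Host bits = 9
Set all host bits to 1:
Broadcast: 190.28.29.255


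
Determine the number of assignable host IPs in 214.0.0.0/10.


Host bits = 32 - 10 = 22
Total addresses = 2^22 = 4194304
Usable = total - 2 (network and broadcast)
Usable hosts: 4194302


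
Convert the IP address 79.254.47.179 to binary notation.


79 = 01001111
254 = 11111110
47 = 00101111
179 = 10110011
Binary: 01001111.11111110.00101111.10110011


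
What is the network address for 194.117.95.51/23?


IP:   11000010.01110101.01011111.00110011
Mask: 11111111.11111111.11111110.00000000
AND operation:
Net:  11000010.01110101.01011110.00000000
Network: 194.117.94.0/23


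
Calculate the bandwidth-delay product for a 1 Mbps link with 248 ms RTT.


BDP = bandwidth * RTT
= 1 Mbps * 248 ms
= 1 * 1e6 * 248 / 1000 bits
= 248000 bits
= 31000 bytes
= 30.2734 KB
BDP = 248000 bits (31000 bytes)


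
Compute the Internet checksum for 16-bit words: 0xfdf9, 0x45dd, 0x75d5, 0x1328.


Sum all words (with carry folding):
+ 0xfdf9 = 0xfdf9
+ 0x45dd = 0x43d7
+ 0x75d5 = 0xb9ac
+ 0x1328 = 0xccd4
One's complement: ~0xccd4
Checksum = 0x332b


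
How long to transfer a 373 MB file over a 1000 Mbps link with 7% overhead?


Effective throughput = 1000 * (1 - 7/100) = 930.0 Mbps
File size in Mb = 373 * 8 = 2984 Mb
Time = 2984 / 930.0
Time = 3.2086 seconds


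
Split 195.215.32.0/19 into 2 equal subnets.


New prefix = 19 + 1 = 20
Each subnet has 4096 addresses
  195.215.32.0/20
  195.215.48.0/20
Subnets: 195.215.32.0/20, 195.215.48.0/20


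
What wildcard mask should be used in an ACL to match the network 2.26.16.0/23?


Subnet mask: 255.255.254.0
Wildcard = 255.255.255.255 - subnet mask
255 - 255 = 0
255 - 255 = 0
255 - 254 = 1
255 - 0 = 255
Wildcard: 0.0.1.255


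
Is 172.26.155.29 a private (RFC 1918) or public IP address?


RFC 1918 private ranges:
  10.0.0.0/8 (10.0.0.0 - 10.255.255.255)
  172.16.0.0/12 (172.16.0.0 - 172.31.255.255)
  192.168.0.0/16 (192.168.0.0 - 192.168.255.255)
Private (in 172.16.0.0/12)


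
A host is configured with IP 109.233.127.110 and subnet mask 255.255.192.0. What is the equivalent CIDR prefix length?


Binary: 11111111.11111111.11000000.00000000
Count leading 1s
Prefix: /18


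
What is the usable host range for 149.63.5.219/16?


Network: 149.63.0.0
Broadcast: 149.63.255.255
First usable = network + 1
Last usable = broadcast - 1
Range: 149.63.0.1 to 149.63.255.254


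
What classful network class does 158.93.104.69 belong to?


First octet: 158
Binary: 10011110
10xxxxxx -> Class B (128-191)
Class B, default mask 255.255.0.0 (/16)


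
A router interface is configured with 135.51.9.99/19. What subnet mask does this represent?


/19 means 19 network bits, 13 host bits
Binary: 11111111111111111110000000000000
Mask: 255.255.224.0


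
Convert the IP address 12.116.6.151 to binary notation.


12 = 00001100
116 = 01110100
6 = 00000110
151 = 10010111
Binary: 00001100.01110100.00000110.10010111


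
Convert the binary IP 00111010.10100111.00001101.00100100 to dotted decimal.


00111010 = 58
10100111 = 167
00001101 = 13
00100100 = 36
IP: 58.167.13.36


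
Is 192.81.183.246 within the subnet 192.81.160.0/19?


Subnet network: 192.81.160.0
Test IP AND mask: 192.81.160.0
Yes, 192.81.183.246 is in 192.81.160.0/19


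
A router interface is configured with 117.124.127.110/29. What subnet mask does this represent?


/29 means 29 network bits, 3 host bits
Binary: 11111111111111111111111111111000
Mask: 255.255.255.248


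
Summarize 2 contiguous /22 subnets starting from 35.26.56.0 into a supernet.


Original prefix: /22
Number of subnets: 2 = 2^1
New prefix = 22 - 1 = 21
Supernet: 35.26.56.0/21


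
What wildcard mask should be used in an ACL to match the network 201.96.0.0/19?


Subnet mask: 255.255.224.0
Wildcard = 255.255.255.255 - subnet mask
255 - 255 = 0
255 - 255 = 0
255 - 224 = 31
255 - 0 = 255
Wildcard: 0.0.31.255


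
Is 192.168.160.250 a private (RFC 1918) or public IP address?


RFC 1918 private ranges:
  10.0.0.0/8 (10.0.0.0 - 10.255.255.255)
  172.16.0.0/12 (172.16.0.0 - 172.31.255.255)
  192.168.0.0/16 (192.168.0.0 - 192.168.255.255)
Private (in 192.168.0.0/16)


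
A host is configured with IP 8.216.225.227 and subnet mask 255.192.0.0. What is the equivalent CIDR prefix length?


Binary: 11111111.11000000.00000000.00000000
Count leading 1s
Prefix: /10


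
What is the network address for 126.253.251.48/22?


IP:   01111110.11111101.11111011.00110000
Mask: 11111111.11111111.11111100.00000000
AND operation:
Net:  01111110.11111101.11111000.00000000
Network: 126.253.248.0/22


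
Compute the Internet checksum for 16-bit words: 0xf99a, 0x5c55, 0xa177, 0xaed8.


Sum all words (with carry folding):
+ 0xf99a = 0xf99a
+ 0x5c55 = 0x55f0
+ 0xa177 = 0xf767
+ 0xaed8 = 0xa640
One's complement: ~0xa640
Checksum = 0x59bf


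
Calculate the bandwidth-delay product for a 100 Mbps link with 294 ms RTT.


BDP = bandwidth * RTT
= 100 Mbps * 294 ms
= 100 * 1e6 * 294 / 1000 bits
= 29400000 bits
= 3675000 bytes
= 3588.8672 KB
BDP = 29400000 bits (3675000 bytes)


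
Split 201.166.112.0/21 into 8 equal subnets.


New prefix = 21 + 3 = 24
Each subnet has 256 addresses
  201.166.112.0/24
  201.166.113.0/24
  201.166.114.0/24
  201.166.115.0/24
  201.166.116.0/24
  201.166.117.0/24
  201.166.118.0/24
  201.166.119.0/24
Subnets: 201.166.112.0/24, 201.166.113.0/24, 201.166.114.0/24, 201.166.115.0/24, 201.166.116.0/24, 201.166.117.0/24, 201.166.118.0/24, 201.166.119.0/24


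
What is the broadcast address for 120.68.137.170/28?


Network: 120.68.137.160/28
Host bits = 4
Set all host bits to 1:
Broadcast: 120.68.137.175


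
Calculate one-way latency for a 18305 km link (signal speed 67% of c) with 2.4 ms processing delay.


Speed = 0.67 * 3e5 km/s = 201000 km/s
Propagation delay = 18305 / 201000 = 0.0911 s = 91.0697 ms
Processing delay = 2.4 ms
Total one-way latency = 93.4697 ms


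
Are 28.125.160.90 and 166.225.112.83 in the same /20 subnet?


Mask: 255.255.240.0
28.125.160.90 AND mask = 28.125.160.0
166.225.112.83 AND mask = 166.225.112.0
No, different subnets (28.125.160.0 vs 166.225.112.0)


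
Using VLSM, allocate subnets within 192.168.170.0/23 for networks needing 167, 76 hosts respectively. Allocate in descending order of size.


167 hosts -> /24 (254 usable): 192.168.170.0/24
76 hosts -> /25 (126 usable): 192.168.171.0/25
Allocation: 192.168.170.0/24 (167 hosts, 254 usable); 192.168.171.0/25 (76 hosts, 126 usable)


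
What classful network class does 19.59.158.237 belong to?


First octet: 19
Binary: 00010011
0xxxxxxx -> Class A (1-126)
Class A, default mask 255.0.0.0 (/8)


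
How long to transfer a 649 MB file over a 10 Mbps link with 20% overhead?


Effective throughput = 10 * (1 - 20/100) = 8 Mbps
File size in Mb = 649 * 8 = 5192 Mb
Time = 5192 / 8
Time = 649 seconds


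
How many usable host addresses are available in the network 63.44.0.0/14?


Host bits = 32 - 14 = 18
Total addresses = 2^18 = 262144
Usable = total - 2 (network and broadcast)
Usable hosts: 262142


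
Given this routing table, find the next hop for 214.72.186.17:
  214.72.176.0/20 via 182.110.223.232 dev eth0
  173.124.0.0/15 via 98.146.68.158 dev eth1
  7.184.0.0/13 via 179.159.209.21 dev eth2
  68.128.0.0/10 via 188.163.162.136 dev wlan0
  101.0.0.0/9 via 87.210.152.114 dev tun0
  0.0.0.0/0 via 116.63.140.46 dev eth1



Longest prefix match for 214.72.186.17:
  /20 214.72.176.0: MATCH
  /15 173.124.0.0: no
  /13 7.184.0.0: no
  /10 68.128.0.0: no
  /9 101.0.0.0: no
  /0 0.0.0.0: MATCH
Selected: next-hop 182.110.223.232 via eth0 (matched /20)


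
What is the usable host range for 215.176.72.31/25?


Network: 215.176.72.0
Broadcast: 215.176.72.127
First usable = network + 1
Last usable = broadcast - 1
Range: 215.176.72.1 to 215.176.72.126


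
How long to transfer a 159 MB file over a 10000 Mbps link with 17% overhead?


Effective throughput = 10000 * (1 - 17/100) = 8300 Mbps
File size in Mb = 159 * 8 = 1272 Mb
Time = 1272 / 8300
Time = 0.1533 seconds


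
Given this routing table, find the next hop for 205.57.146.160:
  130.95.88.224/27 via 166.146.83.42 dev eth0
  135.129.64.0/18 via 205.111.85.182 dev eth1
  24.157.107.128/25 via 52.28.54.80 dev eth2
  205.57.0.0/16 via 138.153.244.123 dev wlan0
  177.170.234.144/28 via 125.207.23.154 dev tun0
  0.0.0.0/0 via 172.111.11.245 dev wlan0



Longest prefix match for 205.57.146.160:
  /27 130.95.88.224: no
  /18 135.129.64.0: no
  /25 24.157.107.128: no
  /16 205.57.0.0: MATCH
  /28 177.170.234.144: no
  /0 0.0.0.0: MATCH
Selected: next-hop 138.153.244.123 via wlan0 (matched /16)


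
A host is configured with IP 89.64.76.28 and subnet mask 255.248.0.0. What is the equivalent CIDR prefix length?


Binary: 11111111.11111000.00000000.00000000
Count leading 1s
Prefix: /13


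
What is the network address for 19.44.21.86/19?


IP:   00010011.00101100.00010101.01010110
Mask: 11111111.11111111.11100000.00000000
AND operation:
Net:  00010011.00101100.00000000.00000000
Network: 19.44.0.0/19


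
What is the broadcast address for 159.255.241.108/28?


Network: 159.255.241.96/28
Host bits = 4
Set all host bits to 1:
Broadcast: 159.255.241.111


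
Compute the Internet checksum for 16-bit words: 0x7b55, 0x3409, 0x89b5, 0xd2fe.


Sum all words (with carry folding):
+ 0x7b55 = 0x7b55
+ 0x3409 = 0xaf5e
+ 0x89b5 = 0x3914
+ 0xd2fe = 0x0c13
One's complement: ~0x0c13
Checksum = 0xf3ec


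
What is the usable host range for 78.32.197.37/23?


Network: 78.32.196.0
Broadcast: 78.32.197.255
First usable = network + 1
Last usable = broadcast - 1
Range: 78.32.196.1 to 78.32.197.254


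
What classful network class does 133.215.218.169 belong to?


First octet: 133
Binary: 10000101
10xxxxxx -> Class B (128-191)
Class B, default mask 255.255.0.0 (/16)


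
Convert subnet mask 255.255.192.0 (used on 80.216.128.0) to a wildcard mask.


Subnet mask: 255.255.192.0
Wildcard = 255.255.255.255 - subnet mask
255 - 255 = 0
255 - 255 = 0
255 - 192 = 63
255 - 0 = 255
Wildcard: 0.0.63.255


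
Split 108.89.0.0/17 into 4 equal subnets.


New prefix = 17 + 2 = 19
Each subnet has 8192 addresses
  108.89.0.0/19
  108.89.32.0/19
  108.89.64.0/19
  108.89.96.0/19
Subnets: 108.89.0.0/19, 108.89.32.0/19, 108.89.64.0/19, 108.89.96.0/19


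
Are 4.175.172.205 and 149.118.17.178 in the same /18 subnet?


Mask: 255.255.192.0
4.175.172.205 AND mask = 4.175.128.0
149.118.17.178 AND mask = 149.118.0.0
No, different subnets (4.175.128.0 vs 149.118.0.0)


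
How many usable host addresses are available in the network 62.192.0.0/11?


Host bits = 32 - 11 = 21
Total addresses = 2^21 = 2097152
Usable = total - 2 (network and broadcast)
Usable hosts: 2097150


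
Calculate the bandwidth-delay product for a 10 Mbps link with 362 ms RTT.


BDP = bandwidth * RTT
= 10 Mbps * 362 ms
= 10 * 1e6 * 362 / 1000 bits
= 3620000 bits
= 452500 bytes
= 441.8945 KB
BDP = 3620000 bits (452500 bytes)


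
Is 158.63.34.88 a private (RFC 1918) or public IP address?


RFC 1918 private ranges:
  10.0.0.0/8 (10.0.0.0 - 10.255.255.255)
  172.16.0.0/12 (172.16.0.0 - 172.31.255.255)
  192.168.0.0/16 (192.168.0.0 - 192.168.255.255)
Public (not in any RFC 1918 range)


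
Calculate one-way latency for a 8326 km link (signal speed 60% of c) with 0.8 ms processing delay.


Speed = 0.6 * 3e5 km/s = 180000 km/s
Propagation delay = 8326 / 180000 = 0.0463 s = 46.2556 ms
Processing delay = 0.8 ms
Total one-way latency = 47.0556 ms


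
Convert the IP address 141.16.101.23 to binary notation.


141 = 10001101
16 = 00010000
101 = 01100101
23 = 00010111
Binary: 10001101.00010000.01100101.00010111


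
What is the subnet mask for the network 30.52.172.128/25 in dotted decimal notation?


/25 means 25 network bits, 7 host bits
Binary: 11111111111111111111111110000000
Mask: 255.255.255.128


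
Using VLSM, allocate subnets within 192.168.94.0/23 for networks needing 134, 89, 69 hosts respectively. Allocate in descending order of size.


134 hosts -> /24 (254 usable): 192.168.94.0/24
89 hosts -> /25 (126 usable): 192.168.95.0/25
69 hosts -> /25 (126 usable): 192.168.95.128/25
Allocation: 192.168.94.0/24 (134 hosts, 254 usable); 192.168.95.0/25 (89 hosts, 126 usable); 192.168.95.128/25 (69 hosts, 126 usable)


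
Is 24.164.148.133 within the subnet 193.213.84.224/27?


Subnet network: 193.213.84.224
Test IP AND mask: 24.164.148.128
No, 24.164.148.133 is not in 193.213.84.224/27


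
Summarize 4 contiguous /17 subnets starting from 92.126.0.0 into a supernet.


Original prefix: /17
Number of subnets: 4 = 2^2
New prefix = 17 - 2 = 15
Supernet: 92.126.0.0/15


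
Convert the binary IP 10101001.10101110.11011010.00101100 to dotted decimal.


10101001 = 169
10101110 = 174
11011010 = 218
00101100 = 44
IP: 169.174.218.44


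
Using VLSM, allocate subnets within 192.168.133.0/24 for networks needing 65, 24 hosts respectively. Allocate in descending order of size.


65 hosts -> /25 (126 usable): 192.168.133.0/25
24 hosts -> /27 (30 usable): 192.168.133.128/27
Allocation: 192.168.133.0/25 (65 hosts, 126 usable); 192.168.133.128/27 (24 hosts, 30 usable)


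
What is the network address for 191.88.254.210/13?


IP:   10111111.01011000.11111110.11010010
Mask: 11111111.11111000.00000000.00000000
AND operation:
Net:  10111111.01011000.00000000.00000000
Network: 191.88.0.0/13


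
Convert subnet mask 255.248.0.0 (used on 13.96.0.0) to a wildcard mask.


Subnet mask: 255.248.0.0
Wildcard = 255.255.255.255 - subnet mask
255 - 255 = 0
255 - 248 = 7
255 - 0 = 255
255 - 0 = 255
Wildcard: 0.7.255.255


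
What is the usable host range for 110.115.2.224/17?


Network: 110.115.0.0
Broadcast: 110.115.127.255
First usable = network + 1
Last usable = broadcast - 1
Range: 110.115.0.1 to 110.115.127.254


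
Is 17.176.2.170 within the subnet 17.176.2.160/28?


Subnet network: 17.176.2.160
Test IP AND mask: 17.176.2.160
Yes, 17.176.2.170 is in 17.176.2.160/28


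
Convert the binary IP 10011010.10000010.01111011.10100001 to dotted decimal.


10011010 = 154
10000010 = 130
01111011 = 123
10100001 = 161
IP: 154.130.123.161


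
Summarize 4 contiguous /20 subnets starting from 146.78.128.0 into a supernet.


Original prefix: /20
Number of subnets: 4 = 2^2
New prefix = 20 - 2 = 18
Supernet: 146.78.128.0/18


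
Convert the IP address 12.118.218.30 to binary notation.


12 = 00001100
118 = 01110110
218 = 11011010
30 = 00011110
Binary: 00001100.01110110.11011010.00011110


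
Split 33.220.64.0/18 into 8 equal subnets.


New prefix = 18 + 3 = 21
Each subnet has 2048 addresses
  33.220.64.0/21
  33.220.72.0/21
  33.220.80.0/21
  33.220.88.0/21
  33.220.96.0/21
  33.220.104.0/21
  33.220.112.0/21
  33.220.120.0/21
Subnets: 33.220.64.0/21, 33.220.72.0/21, 33.220.80.0/21, 33.220.88.0/21, 33.220.96.0/21, 33.220.104.0/21, 33.220.112.0/21, 33.220.120.0/21


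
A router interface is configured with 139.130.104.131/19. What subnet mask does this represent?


/19 means 19 network bits, 13 host bits
Binary: 11111111111111111110000000000000
Mask: 255.255.224.0


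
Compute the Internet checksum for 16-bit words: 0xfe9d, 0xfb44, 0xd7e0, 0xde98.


Sum all words (with carry folding):
+ 0xfe9d = 0xfe9d
+ 0xfb44 = 0xf9e2
+ 0xd7e0 = 0xd1c3
+ 0xde98 = 0xb05c
One's complement: ~0xb05c
Checksum = 0x4fa3


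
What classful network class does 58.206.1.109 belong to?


First octet: 58
Binary: 00111010
0xxxxxxx -> Class A (1-126)
Class A, default mask 255.0.0.0 (/8)


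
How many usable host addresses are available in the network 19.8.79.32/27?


Host bits = 32 - 27 = 5
Total addresses = 2^5 = 32
Usable = total - 2 (network and broadcast)
Usable hosts: 30


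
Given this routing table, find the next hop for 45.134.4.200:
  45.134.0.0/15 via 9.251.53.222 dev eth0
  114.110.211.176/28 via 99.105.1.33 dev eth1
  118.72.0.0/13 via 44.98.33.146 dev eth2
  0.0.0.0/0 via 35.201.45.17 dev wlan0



Longest prefix match for 45.134.4.200:
  /15 45.134.0.0: MATCH
  /28 114.110.211.176: no
  /13 118.72.0.0: no
  /0 0.0.0.0: MATCH
Selected: next-hop 9.251.53.222 via eth0 (matched /15)


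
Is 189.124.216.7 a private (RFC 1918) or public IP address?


RFC 1918 private ranges:
  10.0.0.0/8 (10.0.0.0 - 10.255.255.255)
  172.16.0.0/12 (172.16.0.0 - 172.31.255.255)
  192.168.0.0/16 (192.168.0.0 - 192.168.255.255)
Public (not in any RFC 1918 range)


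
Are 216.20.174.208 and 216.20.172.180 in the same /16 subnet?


Mask: 255.255.0.0
216.20.174.208 AND mask = 216.20.0.0
216.20.172.180 AND mask = 216.20.0.0
Yes, same subnet (216.20.0.0)


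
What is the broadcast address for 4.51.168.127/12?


Network: 4.48.0.0/12
Host bits = 20
Set all host bits to 1:
Broadcast: 4.63.255.255


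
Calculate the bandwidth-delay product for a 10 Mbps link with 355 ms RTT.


BDP = bandwidth * RTT
= 10 Mbps * 355 ms
= 10 * 1e6 * 355 / 1000 bits
= 3550000 bits
= 443750 bytes
= 433.3496 KB
BDP = 3550000 bits (443750 bytes)


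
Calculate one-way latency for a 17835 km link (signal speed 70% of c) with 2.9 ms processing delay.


Speed = 0.7 * 3e5 km/s = 210000 km/s
Propagation delay = 17835 / 210000 = 0.0849 s = 84.9286 ms
Processing delay = 2.9 ms
Total one-way latency = 87.8286 ms


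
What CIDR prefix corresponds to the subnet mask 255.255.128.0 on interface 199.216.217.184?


Binary: 11111111.11111111.10000000.00000000
Count leading 1s
Prefix: /17


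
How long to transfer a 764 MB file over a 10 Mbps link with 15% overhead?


Effective throughput = 10 * (1 - 15/100) = 8.5 Mbps
File size in Mb = 764 * 8 = 6112 Mb
Time = 6112 / 8.5
Time = 719.0588 seconds


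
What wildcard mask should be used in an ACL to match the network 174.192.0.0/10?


Subnet mask: 255.192.0.0
Wildcard = 255.255.255.255 - subnet mask
255 - 255 = 0
255 - 192 = 63
255 - 0 = 255
255 - 0 = 255
Wildcard: 0.63.255.255


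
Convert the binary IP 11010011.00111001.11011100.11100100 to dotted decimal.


11010011 = 211
00111001 = 57
11011100 = 220
11100100 = 228
IP: 211.57.220.228
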